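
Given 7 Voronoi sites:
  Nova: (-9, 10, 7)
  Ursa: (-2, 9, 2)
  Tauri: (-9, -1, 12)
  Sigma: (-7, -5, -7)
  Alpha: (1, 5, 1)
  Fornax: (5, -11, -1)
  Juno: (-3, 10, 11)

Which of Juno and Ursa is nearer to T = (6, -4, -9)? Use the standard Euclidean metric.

Ursa

Compare squared distances:
d²(T, Juno) = (6−(-3))² + (-4−10)² + (-9−11)² = 81 + 196 + 400 = 677
d²(T, Ursa) = (6−(-2))² + (-4−9)² + (-9−2)² = 64 + 169 + 121 = 354
677 > 354, so Ursa is closer.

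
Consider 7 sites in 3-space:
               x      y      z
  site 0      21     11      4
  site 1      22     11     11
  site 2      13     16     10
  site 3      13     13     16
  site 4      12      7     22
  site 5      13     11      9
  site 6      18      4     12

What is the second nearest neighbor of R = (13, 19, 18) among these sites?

site 2

Compare squared distances (the ordering matches that of the actual distances):
d²(R, site 0) = (13−21)² + (19−11)² + (18−4)² = 64 + 64 + 196 = 324
d²(R, site 1) = (13−22)² + (19−11)² + (18−11)² = 81 + 64 + 49 = 194
d²(R, site 2) = (13−13)² + (19−16)² + (18−10)² = 0 + 9 + 64 = 73
d²(R, site 3) = (13−13)² + (19−13)² + (18−16)² = 0 + 36 + 4 = 40
d²(R, site 4) = (13−12)² + (19−7)² + (18−22)² = 1 + 144 + 16 = 161
d²(R, site 5) = (13−13)² + (19−11)² + (18−9)² = 0 + 64 + 81 = 145
d²(R, site 6) = (13−18)² + (19−4)² + (18−12)² = 25 + 225 + 36 = 286
Sorted ascending: site 3, site 2, site 5, … — the second-nearest is site 2.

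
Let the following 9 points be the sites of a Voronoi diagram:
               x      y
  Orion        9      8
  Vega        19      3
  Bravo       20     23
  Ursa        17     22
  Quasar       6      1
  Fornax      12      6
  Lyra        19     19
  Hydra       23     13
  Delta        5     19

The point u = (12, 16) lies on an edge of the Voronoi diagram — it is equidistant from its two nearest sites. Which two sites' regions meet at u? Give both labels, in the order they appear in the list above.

Lyra and Delta

Squared distances from u to each site:
d²(u, Orion) = 9 + 64 = 73
d²(u, Vega) = 49 + 169 = 218
d²(u, Bravo) = 64 + 49 = 113
d²(u, Ursa) = 25 + 36 = 61
d²(u, Quasar) = 36 + 225 = 261
d²(u, Fornax) = 0 + 100 = 100
d²(u, Lyra) = 49 + 9 = 58
d²(u, Hydra) = 121 + 9 = 130
d²(u, Delta) = 49 + 9 = 58
u is equidistant from Lyra and Delta (both at squared distance 58), and every other site is strictly farther — so u lies on the Lyra–Delta Voronoi edge.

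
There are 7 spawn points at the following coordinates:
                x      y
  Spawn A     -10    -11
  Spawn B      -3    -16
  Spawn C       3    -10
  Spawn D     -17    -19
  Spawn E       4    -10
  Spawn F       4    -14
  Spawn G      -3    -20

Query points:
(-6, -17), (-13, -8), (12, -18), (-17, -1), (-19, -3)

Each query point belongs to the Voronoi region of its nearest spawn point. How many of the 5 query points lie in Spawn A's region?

3

(-6, -17) — d² to each: Spawn A:52, Spawn B:10, Spawn C:130, Spawn D:125, Spawn E:149, Spawn F:109, Spawn G:18 → nearest is Spawn B
(-13, -8) — d² to each: Spawn A:18, Spawn B:164, Spawn C:260, Spawn D:137, Spawn E:293, Spawn F:325, Spawn G:244 → nearest is Spawn A
(12, -18) — d² to each: Spawn A:533, Spawn B:229, Spawn C:145, Spawn D:842, Spawn E:128, Spawn F:80, Spawn G:229 → nearest is Spawn F
(-17, -1) — d² to each: Spawn A:149, Spawn B:421, Spawn C:481, Spawn D:324, Spawn E:522, Spawn F:610, Spawn G:557 → nearest is Spawn A
(-19, -3) — d² to each: Spawn A:145, Spawn B:425, Spawn C:533, Spawn D:260, Spawn E:578, Spawn F:650, Spawn G:545 → nearest is Spawn A
3 of the 5 points have Spawn A as nearest.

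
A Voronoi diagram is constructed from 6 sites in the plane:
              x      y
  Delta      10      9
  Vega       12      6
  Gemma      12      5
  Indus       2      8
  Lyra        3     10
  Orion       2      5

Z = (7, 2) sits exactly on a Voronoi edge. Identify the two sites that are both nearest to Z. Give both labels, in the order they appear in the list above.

Gemma and Orion

Squared distances from Z to each site:
d²(Z, Delta) = (7−10)² + (2−9)² = 9 + 49 = 58
d²(Z, Vega) = (7−12)² + (2−6)² = 25 + 16 = 41
d²(Z, Gemma) = (7−12)² + (2−5)² = 25 + 9 = 34
d²(Z, Indus) = (7−2)² + (2−8)² = 25 + 36 = 61
d²(Z, Lyra) = (7−3)² + (2−10)² = 16 + 64 = 80
d²(Z, Orion) = (7−2)² + (2−5)² = 25 + 9 = 34
Z is equidistant from Gemma and Orion (both at squared distance 34), and every other site is strictly farther — so Z lies on the Gemma–Orion Voronoi edge.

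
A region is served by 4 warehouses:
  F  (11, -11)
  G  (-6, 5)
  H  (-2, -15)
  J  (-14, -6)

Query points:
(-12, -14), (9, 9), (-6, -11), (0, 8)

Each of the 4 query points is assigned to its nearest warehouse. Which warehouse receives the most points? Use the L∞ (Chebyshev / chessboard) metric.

G

(-12, -14) — d to each: F:23, G:19, H:10, J:8 → nearest is J
(9, 9) — d to each: F:20, G:15, H:24, J:23 → nearest is G
(-6, -11) — d to each: F:17, G:16, H:4, J:8 → nearest is H
(0, 8) — d to each: F:19, G:6, H:23, J:14 → nearest is G
Tally — G:2, H:1, J:1. G captures the most (2).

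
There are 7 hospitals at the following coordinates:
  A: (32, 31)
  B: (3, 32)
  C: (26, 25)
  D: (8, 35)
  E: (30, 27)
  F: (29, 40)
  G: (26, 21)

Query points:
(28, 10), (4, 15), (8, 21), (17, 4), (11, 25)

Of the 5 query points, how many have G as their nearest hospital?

(28, 10) — d² to each: A:457, B:1109, C:229, D:1025, E:293, F:901, G:125 → nearest is G
(4, 15) — d² to each: A:1040, B:290, C:584, D:416, E:820, F:1250, G:520 → nearest is B
(8, 21) — d² to each: A:676, B:146, C:340, D:196, E:520, F:802, G:324 → nearest is B
(17, 4) — d² to each: A:954, B:980, C:522, D:1042, E:698, F:1440, G:370 → nearest is G
(11, 25) — d² to each: A:477, B:113, C:225, D:109, E:365, F:549, G:241 → nearest is D
2 of the 5 points have G as nearest.

2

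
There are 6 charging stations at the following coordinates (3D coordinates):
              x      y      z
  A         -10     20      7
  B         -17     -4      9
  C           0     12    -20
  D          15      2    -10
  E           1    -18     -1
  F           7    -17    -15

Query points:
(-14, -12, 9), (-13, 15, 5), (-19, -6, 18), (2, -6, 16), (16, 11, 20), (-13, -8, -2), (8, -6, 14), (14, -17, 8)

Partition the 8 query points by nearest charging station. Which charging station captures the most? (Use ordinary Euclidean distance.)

(-14, -12, 9) — d² to each: A:1044, B:73, C:1613, D:1398, E:361, F:1042 → nearest is B
(-13, 15, 5) — d² to each: A:38, B:393, C:803, D:1178, E:1321, F:1824 → nearest is A
(-19, -6, 18) — d² to each: A:878, B:89, C:2129, D:2004, E:905, F:1886 → nearest is B
(2, -6, 16) — d² to each: A:901, B:414, C:1624, D:909, E:434, F:1107 → nearest is B
(16, 11, 20) — d² to each: A:926, B:1435, C:1857, D:982, E:1507, F:2090 → nearest is A
(-13, -8, -2) — d² to each: A:874, B:153, C:893, D:948, E:297, F:650 → nearest is B
(8, -6, 14) — d² to each: A:1049, B:654, C:1544, D:689, E:418, F:963 → nearest is E
(14, -17, 8) — d² to each: A:1946, B:1131, C:1821, D:686, E:251, F:578 → nearest is E
Tally — A:2, B:4, E:2. B captures the most (4).

B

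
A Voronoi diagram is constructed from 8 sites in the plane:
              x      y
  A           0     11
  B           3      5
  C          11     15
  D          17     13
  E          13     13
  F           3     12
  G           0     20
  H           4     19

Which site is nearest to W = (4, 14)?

Squared Euclidean distances:
|WA|² = 16 + 9 = 25
|WB|² = 1 + 81 = 82
|WC|² = 49 + 1 = 50
|WD|² = 169 + 1 = 170
|WE|² = 81 + 1 = 82
|WF|² = 1 + 4 = 5
|WG|² = 16 + 36 = 52
|WH|² = 0 + 25 = 25
F is nearest.

F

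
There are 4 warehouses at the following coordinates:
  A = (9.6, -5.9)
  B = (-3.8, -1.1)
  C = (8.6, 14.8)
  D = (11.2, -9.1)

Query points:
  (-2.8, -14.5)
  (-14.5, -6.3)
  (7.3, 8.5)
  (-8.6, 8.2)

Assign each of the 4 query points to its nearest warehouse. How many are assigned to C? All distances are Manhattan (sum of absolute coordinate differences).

(-2.8, -14.5) — d to each: A:21, B:14.4, C:40.7, D:19.4 → nearest is B
(-14.5, -6.3) — d to each: A:24.5, B:15.9, C:44.2, D:28.5 → nearest is B
(7.3, 8.5) — d to each: A:16.7, B:20.7, C:7.6, D:21.5 → nearest is C
(-8.6, 8.2) — d to each: A:32.3, B:14.1, C:23.8, D:37.1 → nearest is B
1 of the 4 points has C as nearest.

1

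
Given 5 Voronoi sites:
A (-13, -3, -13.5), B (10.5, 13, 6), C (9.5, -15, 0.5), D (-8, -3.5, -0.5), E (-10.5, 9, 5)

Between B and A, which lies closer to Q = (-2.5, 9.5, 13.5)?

Compare squared distances:
|QB|² = (-2.5−10.5)² + (9.5−13)² + (13.5−6)² = 169 + 12.25 + 56.25 = 237.5
|QA|² = (-2.5−(-13))² + (9.5−(-3))² + (13.5−(-13.5))² = 110.25 + 156.25 + 729 = 995.5
237.5 < 995.5, so B is closer.

B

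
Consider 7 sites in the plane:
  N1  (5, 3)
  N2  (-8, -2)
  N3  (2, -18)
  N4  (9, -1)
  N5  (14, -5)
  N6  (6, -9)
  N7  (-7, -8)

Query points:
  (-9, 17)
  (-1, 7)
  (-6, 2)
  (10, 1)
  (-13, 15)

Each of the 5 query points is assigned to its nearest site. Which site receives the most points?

N2

(-9, 17) — d² to each: N1:392, N2:362, N3:1346, N4:648, N5:1013, N6:901, N7:629 → nearest is N2
(-1, 7) — d² to each: N1:52, N2:130, N3:634, N4:164, N5:369, N6:305, N7:261 → nearest is N1
(-6, 2) — d² to each: N1:122, N2:20, N3:464, N4:234, N5:449, N6:265, N7:101 → nearest is N2
(10, 1) — d² to each: N1:29, N2:333, N3:425, N4:5, N5:52, N6:116, N7:370 → nearest is N4
(-13, 15) — d² to each: N1:468, N2:314, N3:1314, N4:740, N5:1129, N6:937, N7:565 → nearest is N2
Tally — N1:1, N2:3, N4:1. N2 captures the most (3).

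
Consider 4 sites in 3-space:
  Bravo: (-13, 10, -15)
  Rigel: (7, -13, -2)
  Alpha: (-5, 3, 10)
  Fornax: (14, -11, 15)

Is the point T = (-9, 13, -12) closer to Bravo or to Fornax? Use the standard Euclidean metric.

Compare squared distances:
d²(T, Bravo) = (-9−(-13))² + (13−10)² + (-12−(-15))² = 16 + 9 + 9 = 34
d²(T, Fornax) = (-9−14)² + (13−(-11))² + (-12−15)² = 529 + 576 + 729 = 1834
34 < 1834, so Bravo is closer.

Bravo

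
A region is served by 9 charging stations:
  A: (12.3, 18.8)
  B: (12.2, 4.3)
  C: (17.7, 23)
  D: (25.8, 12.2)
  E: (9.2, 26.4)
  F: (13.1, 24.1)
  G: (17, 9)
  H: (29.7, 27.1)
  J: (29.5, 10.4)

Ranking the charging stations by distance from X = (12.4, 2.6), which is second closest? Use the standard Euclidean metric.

G

Since √ is increasing, it suffices to compare squared distances:
|XA|² = 0.01 + 262.44 = 262.45
|XB|² = 0.04 + 2.89 = 2.93
|XC|² = 28.09 + 416.16 = 444.25
|XD|² = 179.56 + 92.16 = 271.72
|XE|² = 10.24 + 566.44 = 576.68
|XF|² = 0.49 + 462.25 = 462.74
|XG|² = 21.16 + 40.96 = 62.12
|XH|² = 299.29 + 600.25 = 899.54
|XJ|² = 292.41 + 60.84 = 353.25
Sorted ascending: B, G, A, … — the second-nearest is G.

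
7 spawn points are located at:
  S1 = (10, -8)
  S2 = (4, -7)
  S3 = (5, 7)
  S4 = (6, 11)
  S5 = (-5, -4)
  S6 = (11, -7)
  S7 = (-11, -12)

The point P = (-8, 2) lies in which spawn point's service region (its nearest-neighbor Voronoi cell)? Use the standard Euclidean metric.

S5

Since √ is increasing, it suffices to compare squared distances:
|PS1|² = (-8−10)² + (2−(-8))² = 324 + 100 = 424
|PS2|² = (-8−4)² + (2−(-7))² = 144 + 81 = 225
|PS3|² = (-8−5)² + (2−7)² = 169 + 25 = 194
|PS4|² = (-8−6)² + (2−11)² = 196 + 81 = 277
|PS5|² = (-8−(-5))² + (2−(-4))² = 9 + 36 = 45
|PS6|² = (-8−11)² + (2−(-7))² = 361 + 81 = 442
|PS7|² = (-8−(-11))² + (2−(-12))² = 9 + 196 = 205
The smallest is to S5, so P lies in the Voronoi region of S5.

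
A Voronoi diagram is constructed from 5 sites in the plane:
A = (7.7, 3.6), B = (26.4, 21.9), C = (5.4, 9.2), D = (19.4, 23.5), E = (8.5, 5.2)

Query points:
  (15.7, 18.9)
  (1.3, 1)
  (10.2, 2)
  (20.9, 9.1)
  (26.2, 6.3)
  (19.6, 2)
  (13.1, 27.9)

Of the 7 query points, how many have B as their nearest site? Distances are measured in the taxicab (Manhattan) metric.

1

(15.7, 18.9) — d to each: A:23.3, B:13.7, C:20, D:8.3, E:20.9 → nearest is D
(1.3, 1) — d to each: A:9, B:46, C:12.3, D:40.6, E:11.4 → nearest is A
(10.2, 2) — d to each: A:4.1, B:36.1, C:12, D:30.7, E:4.9 → nearest is A
(20.9, 9.1) — d to each: A:18.7, B:18.3, C:15.6, D:15.9, E:16.3 → nearest is C
(26.2, 6.3) — d to each: A:21.2, B:15.8, C:23.7, D:24, E:18.8 → nearest is B
(19.6, 2) — d to each: A:13.5, B:26.7, C:21.4, D:21.7, E:14.3 → nearest is A
(13.1, 27.9) — d to each: A:29.7, B:19.3, C:26.4, D:10.7, E:27.3 → nearest is D
1 of the 7 points has B as nearest.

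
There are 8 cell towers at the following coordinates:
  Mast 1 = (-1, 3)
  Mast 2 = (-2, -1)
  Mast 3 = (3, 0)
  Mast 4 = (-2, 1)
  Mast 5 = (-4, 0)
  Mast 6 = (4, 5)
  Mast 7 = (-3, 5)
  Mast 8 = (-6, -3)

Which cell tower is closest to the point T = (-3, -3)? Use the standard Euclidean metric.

Mast 2

Compare squared distances (the ordering matches that of the actual distances):
d²(T, Mast 1) = 4 + 36 = 40
d²(T, Mast 2) = 1 + 4 = 5
d²(T, Mast 3) = 36 + 9 = 45
d²(T, Mast 4) = 1 + 16 = 17
d²(T, Mast 5) = 1 + 9 = 10
d²(T, Mast 6) = 49 + 64 = 113
d²(T, Mast 7) = 0 + 64 = 64
d²(T, Mast 8) = 9 + 0 = 9
Mast 2 is nearest.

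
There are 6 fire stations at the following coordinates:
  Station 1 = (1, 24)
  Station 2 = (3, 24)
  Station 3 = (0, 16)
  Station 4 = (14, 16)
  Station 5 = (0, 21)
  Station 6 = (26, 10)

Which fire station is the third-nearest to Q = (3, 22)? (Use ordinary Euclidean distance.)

Since √ is increasing, it suffices to compare squared distances:
d²(Q, Station 1) = 4 + 4 = 8
d²(Q, Station 2) = 0 + 4 = 4
d²(Q, Station 3) = 9 + 36 = 45
d²(Q, Station 4) = 121 + 36 = 157
d²(Q, Station 5) = 9 + 1 = 10
d²(Q, Station 6) = 529 + 144 = 673
Sorted ascending: Station 2, Station 1, Station 5, Station 3, … — the third-nearest is Station 5.

Station 5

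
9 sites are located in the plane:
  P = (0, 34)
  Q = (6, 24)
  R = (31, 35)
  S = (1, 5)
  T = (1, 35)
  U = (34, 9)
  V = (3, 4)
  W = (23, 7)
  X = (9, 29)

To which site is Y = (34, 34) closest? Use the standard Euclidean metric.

R

Since √ is increasing, it suffices to compare squared distances:
|YP|² = 1156 + 0 = 1156
|YQ|² = 784 + 100 = 884
|YR|² = 9 + 1 = 10
|YS|² = 1089 + 841 = 1930
|YT|² = 1089 + 1 = 1090
|YU|² = 0 + 625 = 625
|YV|² = 961 + 900 = 1861
|YW|² = 121 + 729 = 850
|YX|² = 625 + 25 = 650
The smallest is to R, so Y lies in the Voronoi region of R.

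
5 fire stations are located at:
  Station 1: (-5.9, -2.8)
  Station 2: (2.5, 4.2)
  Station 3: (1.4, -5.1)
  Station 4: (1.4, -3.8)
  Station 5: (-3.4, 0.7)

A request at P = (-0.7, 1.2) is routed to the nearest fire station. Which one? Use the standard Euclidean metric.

Squared Euclidean distances:
d²(P, Station 1) = (-0.7−(-5.9))² + (1.2−(-2.8))² = 27.04 + 16 = 43.04
d²(P, Station 2) = (-0.7−2.5)² + (1.2−4.2)² = 10.24 + 9 = 19.24
d²(P, Station 3) = (-0.7−1.4)² + (1.2−(-5.1))² = 4.41 + 39.69 = 44.1
d²(P, Station 4) = (-0.7−1.4)² + (1.2−(-3.8))² = 4.41 + 25 = 29.41
d²(P, Station 5) = (-0.7−(-3.4))² + (1.2−0.7)² = 7.29 + 0.25 = 7.54
Station 5 is nearest.

Station 5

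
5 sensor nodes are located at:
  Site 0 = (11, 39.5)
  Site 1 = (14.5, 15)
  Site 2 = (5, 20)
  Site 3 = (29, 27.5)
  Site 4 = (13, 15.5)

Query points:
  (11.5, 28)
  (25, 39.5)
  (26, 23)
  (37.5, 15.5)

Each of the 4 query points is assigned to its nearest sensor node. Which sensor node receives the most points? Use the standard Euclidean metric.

Site 3

(11.5, 28) — d² to each: Site 0:132.5, Site 1:178, Site 2:106.25, Site 3:306.5, Site 4:158.5 → nearest is Site 2
(25, 39.5) — d² to each: Site 0:196, Site 1:710.5, Site 2:780.25, Site 3:160, Site 4:720 → nearest is Site 3
(26, 23) — d² to each: Site 0:497.25, Site 1:196.25, Site 2:450, Site 3:29.25, Site 4:225.25 → nearest is Site 3
(37.5, 15.5) — d² to each: Site 0:1278.25, Site 1:529.25, Site 2:1076.5, Site 3:216.25, Site 4:600.25 → nearest is Site 3
Tally — Site 2:1, Site 3:3. Site 3 captures the most (3).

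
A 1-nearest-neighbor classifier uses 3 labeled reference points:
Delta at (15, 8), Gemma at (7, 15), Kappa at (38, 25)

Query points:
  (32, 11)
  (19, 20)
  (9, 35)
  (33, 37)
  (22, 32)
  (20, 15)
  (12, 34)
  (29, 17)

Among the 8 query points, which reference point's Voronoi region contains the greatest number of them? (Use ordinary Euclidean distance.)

(32, 11) — d² to each: Delta:298, Gemma:641, Kappa:232 → nearest is Kappa
(19, 20) — d² to each: Delta:160, Gemma:169, Kappa:386 → nearest is Delta
(9, 35) — d² to each: Delta:765, Gemma:404, Kappa:941 → nearest is Gemma
(33, 37) — d² to each: Delta:1165, Gemma:1160, Kappa:169 → nearest is Kappa
(22, 32) — d² to each: Delta:625, Gemma:514, Kappa:305 → nearest is Kappa
(20, 15) — d² to each: Delta:74, Gemma:169, Kappa:424 → nearest is Delta
(12, 34) — d² to each: Delta:685, Gemma:386, Kappa:757 → nearest is Gemma
(29, 17) — d² to each: Delta:277, Gemma:488, Kappa:145 → nearest is Kappa
Tally — Delta:2, Gemma:2, Kappa:4. Kappa captures the most (4).

Kappa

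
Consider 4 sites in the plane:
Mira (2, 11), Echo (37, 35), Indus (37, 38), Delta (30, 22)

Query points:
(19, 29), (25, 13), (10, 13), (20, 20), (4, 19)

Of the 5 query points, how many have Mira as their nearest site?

2

(19, 29) — d² to each: Mira:613, Echo:360, Indus:405, Delta:170 → nearest is Delta
(25, 13) — d² to each: Mira:533, Echo:628, Indus:769, Delta:106 → nearest is Delta
(10, 13) — d² to each: Mira:68, Echo:1213, Indus:1354, Delta:481 → nearest is Mira
(20, 20) — d² to each: Mira:405, Echo:514, Indus:613, Delta:104 → nearest is Delta
(4, 19) — d² to each: Mira:68, Echo:1345, Indus:1450, Delta:685 → nearest is Mira
2 of the 5 points have Mira as nearest.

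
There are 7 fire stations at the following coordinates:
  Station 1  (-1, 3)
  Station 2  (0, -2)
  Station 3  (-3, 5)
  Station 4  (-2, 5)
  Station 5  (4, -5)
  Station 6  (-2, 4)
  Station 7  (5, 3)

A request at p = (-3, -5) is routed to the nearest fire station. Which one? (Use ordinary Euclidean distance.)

Station 2

Since √ is increasing, it suffices to compare squared distances:
d²(p, Station 1) = (-3−(-1))² + (-5−3)² = 4 + 64 = 68
d²(p, Station 2) = (-3−0)² + (-5−(-2))² = 9 + 9 = 18
d²(p, Station 3) = (-3−(-3))² + (-5−5)² = 0 + 100 = 100
d²(p, Station 4) = (-3−(-2))² + (-5−5)² = 1 + 100 = 101
d²(p, Station 5) = (-3−4)² + (-5−(-5))² = 49 + 0 = 49
d²(p, Station 6) = (-3−(-2))² + (-5−4)² = 1 + 81 = 82
d²(p, Station 7) = (-3−5)² + (-5−3)² = 64 + 64 = 128
Minimum is at Station 2.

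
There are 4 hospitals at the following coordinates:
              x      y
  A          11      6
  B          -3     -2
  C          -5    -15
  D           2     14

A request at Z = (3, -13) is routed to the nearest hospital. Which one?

Compare squared distances (the ordering matches that of the actual distances):
|ZA|² = (3−11)² + (-13−6)² = 64 + 361 = 425
|ZB|² = (3−(-3))² + (-13−(-2))² = 36 + 121 = 157
|ZC|² = (3−(-5))² + (-13−(-15))² = 64 + 4 = 68
|ZD|² = (3−2)² + (-13−14)² = 1 + 729 = 730
Minimum is at C.

C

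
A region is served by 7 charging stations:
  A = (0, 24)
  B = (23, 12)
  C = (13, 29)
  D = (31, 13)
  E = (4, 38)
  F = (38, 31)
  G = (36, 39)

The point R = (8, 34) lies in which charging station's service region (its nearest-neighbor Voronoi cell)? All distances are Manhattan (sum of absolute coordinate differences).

d(R,A) = 8 + 10 = 18
d(R,B) = 15 + 22 = 37
d(R,C) = 5 + 5 = 10
d(R,D) = 23 + 21 = 44
d(R,E) = 4 + 4 = 8
d(R,F) = 30 + 3 = 33
d(R,G) = 28 + 5 = 33
The smallest is to E, so R lies in the Voronoi region of E.

E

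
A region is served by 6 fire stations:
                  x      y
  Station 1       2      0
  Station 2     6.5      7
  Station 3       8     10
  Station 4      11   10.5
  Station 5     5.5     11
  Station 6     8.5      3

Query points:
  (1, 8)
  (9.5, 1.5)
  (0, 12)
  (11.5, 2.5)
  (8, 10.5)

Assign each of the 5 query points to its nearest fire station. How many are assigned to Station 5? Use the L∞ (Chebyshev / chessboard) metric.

(1, 8) — d to each: Station 1:8, Station 2:5.5, Station 3:7, Station 4:10, Station 5:4.5, Station 6:7.5 → nearest is Station 5
(9.5, 1.5) — d to each: Station 1:7.5, Station 2:5.5, Station 3:8.5, Station 4:9, Station 5:9.5, Station 6:1.5 → nearest is Station 6
(0, 12) — d to each: Station 1:12, Station 2:6.5, Station 3:8, Station 4:11, Station 5:5.5, Station 6:9 → nearest is Station 5
(11.5, 2.5) — d to each: Station 1:9.5, Station 2:5, Station 3:7.5, Station 4:8, Station 5:8.5, Station 6:3 → nearest is Station 6
(8, 10.5) — d to each: Station 1:10.5, Station 2:3.5, Station 3:0.5, Station 4:3, Station 5:2.5, Station 6:7.5 → nearest is Station 3
2 of the 5 points have Station 5 as nearest.

2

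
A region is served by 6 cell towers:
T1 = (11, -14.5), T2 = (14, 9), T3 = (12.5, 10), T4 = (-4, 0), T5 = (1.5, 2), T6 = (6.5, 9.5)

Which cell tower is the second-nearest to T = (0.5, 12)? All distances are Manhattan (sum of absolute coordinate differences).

T5

d(T,T1) = |0.5−11| + |12−(-14.5)| = 10.5 + 26.5 = 37
d(T,T2) = |0.5−14| + |12−9| = 13.5 + 3 = 16.5
d(T,T3) = |0.5−12.5| + |12−10| = 12 + 2 = 14
d(T,T4) = |0.5−(-4)| + |12−0| = 4.5 + 12 = 16.5
d(T,T5) = |0.5−1.5| + |12−2| = 1 + 10 = 11
d(T,T6) = |0.5−6.5| + |12−9.5| = 6 + 2.5 = 8.5
Sorted ascending: T6, T5, T3, … — the second-nearest is T5.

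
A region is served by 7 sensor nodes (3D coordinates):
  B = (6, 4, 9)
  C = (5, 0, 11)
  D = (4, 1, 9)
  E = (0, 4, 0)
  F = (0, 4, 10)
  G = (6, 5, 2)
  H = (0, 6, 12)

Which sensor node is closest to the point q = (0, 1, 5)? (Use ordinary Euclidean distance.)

Squared Euclidean distances:
|qB|² = (0−6)² + (1−4)² + (5−9)² = 36 + 9 + 16 = 61
|qC|² = (0−5)² + (1−0)² + (5−11)² = 25 + 1 + 36 = 62
|qD|² = (0−4)² + (1−1)² + (5−9)² = 16 + 0 + 16 = 32
|qE|² = (0−0)² + (1−4)² + (5−0)² = 0 + 9 + 25 = 34
|qF|² = (0−0)² + (1−4)² + (5−10)² = 0 + 9 + 25 = 34
|qG|² = (0−6)² + (1−5)² + (5−2)² = 36 + 16 + 9 = 61
|qH|² = (0−0)² + (1−6)² + (5−12)² = 0 + 25 + 49 = 74
The smallest is to D, so q lies in the Voronoi region of D.

D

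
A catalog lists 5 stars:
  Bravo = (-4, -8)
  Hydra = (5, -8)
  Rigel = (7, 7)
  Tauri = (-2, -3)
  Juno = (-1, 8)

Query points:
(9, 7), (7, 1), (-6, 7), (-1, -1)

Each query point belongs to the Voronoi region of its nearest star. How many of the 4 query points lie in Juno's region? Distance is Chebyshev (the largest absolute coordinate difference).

1

(9, 7) — d to each: Bravo:15, Hydra:15, Rigel:2, Tauri:11, Juno:10 → nearest is Rigel
(7, 1) — d to each: Bravo:11, Hydra:9, Rigel:6, Tauri:9, Juno:8 → nearest is Rigel
(-6, 7) — d to each: Bravo:15, Hydra:15, Rigel:13, Tauri:10, Juno:5 → nearest is Juno
(-1, -1) — d to each: Bravo:7, Hydra:7, Rigel:8, Tauri:2, Juno:9 → nearest is Tauri
1 of the 4 points has Juno as nearest.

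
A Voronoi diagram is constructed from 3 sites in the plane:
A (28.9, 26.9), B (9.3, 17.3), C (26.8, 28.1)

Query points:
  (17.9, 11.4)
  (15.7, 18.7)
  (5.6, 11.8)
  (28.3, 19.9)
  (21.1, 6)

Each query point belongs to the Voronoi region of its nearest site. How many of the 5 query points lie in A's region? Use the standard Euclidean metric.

(17.9, 11.4) — d² to each: A:361.25, B:108.77, C:358.1 → nearest is B
(15.7, 18.7) — d² to each: A:241.48, B:42.92, C:211.57 → nearest is B
(5.6, 11.8) — d² to each: A:770.9, B:43.94, C:715.13 → nearest is B
(28.3, 19.9) — d² to each: A:49.36, B:367.76, C:69.49 → nearest is A
(21.1, 6) — d² to each: A:497.65, B:266.93, C:520.9 → nearest is B
1 of the 5 points has A as nearest.

1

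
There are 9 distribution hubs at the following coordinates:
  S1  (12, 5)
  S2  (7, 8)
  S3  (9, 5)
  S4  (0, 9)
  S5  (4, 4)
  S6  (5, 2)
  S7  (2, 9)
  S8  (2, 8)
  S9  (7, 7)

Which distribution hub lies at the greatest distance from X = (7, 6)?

S4

Squared Euclidean distances:
|XS1|² = (7−12)² + (6−5)² = 25 + 1 = 26
|XS2|² = (7−7)² + (6−8)² = 0 + 4 = 4
|XS3|² = (7−9)² + (6−5)² = 4 + 1 = 5
|XS4|² = (7−0)² + (6−9)² = 49 + 9 = 58
|XS5|² = (7−4)² + (6−4)² = 9 + 4 = 13
|XS6|² = (7−5)² + (6−2)² = 4 + 16 = 20
|XS7|² = (7−2)² + (6−9)² = 25 + 9 = 34
|XS8|² = (7−2)² + (6−8)² = 25 + 4 = 29
|XS9|² = (7−7)² + (6−7)² = 0 + 1 = 1
The largest is to S4.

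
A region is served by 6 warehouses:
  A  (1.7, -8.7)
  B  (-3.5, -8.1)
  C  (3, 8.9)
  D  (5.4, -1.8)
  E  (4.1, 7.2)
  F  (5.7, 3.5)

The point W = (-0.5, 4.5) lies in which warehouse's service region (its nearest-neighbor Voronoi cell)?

E

Compare squared distances (the ordering matches that of the actual distances):
|WA|² = (-0.5−1.7)² + (4.5−(-8.7))² = 4.84 + 174.24 = 179.08
|WB|² = (-0.5−(-3.5))² + (4.5−(-8.1))² = 9 + 158.76 = 167.76
|WC|² = (-0.5−3)² + (4.5−8.9)² = 12.25 + 19.36 = 31.61
|WD|² = (-0.5−5.4)² + (4.5−(-1.8))² = 34.81 + 39.69 = 74.5
|WE|² = (-0.5−4.1)² + (4.5−7.2)² = 21.16 + 7.29 = 28.45
|WF|² = (-0.5−5.7)² + (4.5−3.5)² = 38.44 + 1 = 39.44
The smallest is to E, so W lies in the Voronoi region of E.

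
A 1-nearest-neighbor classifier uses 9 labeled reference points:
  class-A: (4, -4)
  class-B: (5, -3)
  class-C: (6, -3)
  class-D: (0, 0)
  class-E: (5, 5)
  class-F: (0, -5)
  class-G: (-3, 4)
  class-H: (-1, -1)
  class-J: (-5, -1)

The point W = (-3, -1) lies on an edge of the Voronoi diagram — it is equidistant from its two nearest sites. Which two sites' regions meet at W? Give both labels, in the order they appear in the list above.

Squared distances from W to each site:
d²(W, class-A) = 49 + 9 = 58
d²(W, class-B) = 64 + 4 = 68
d²(W, class-C) = 81 + 4 = 85
d²(W, class-D) = 9 + 1 = 10
d²(W, class-E) = 64 + 36 = 100
d²(W, class-F) = 9 + 16 = 25
d²(W, class-G) = 0 + 25 = 25
d²(W, class-H) = 4 + 0 = 4
d²(W, class-J) = 4 + 0 = 4
W is equidistant from class-H and class-J (both at squared distance 4), and every other site is strictly farther — so W lies on the class-H–class-J Voronoi edge.

class-H and class-J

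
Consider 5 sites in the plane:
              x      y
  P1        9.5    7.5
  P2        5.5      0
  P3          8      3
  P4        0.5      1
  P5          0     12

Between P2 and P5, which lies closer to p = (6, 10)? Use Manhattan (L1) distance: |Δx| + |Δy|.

d(p,P2) = |6−5.5| + |10−0| = 0.5 + 10 = 10.5
d(p,P5) = |6−0| + |10−12| = 6 + 2 = 8
10.5 > 8, so P5 is closer.

P5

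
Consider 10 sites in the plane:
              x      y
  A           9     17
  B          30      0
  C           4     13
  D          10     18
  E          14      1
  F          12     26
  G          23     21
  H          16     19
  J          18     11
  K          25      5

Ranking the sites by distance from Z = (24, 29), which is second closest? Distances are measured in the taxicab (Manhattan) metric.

d(Z,A) = |24−9| + |29−17| = 15 + 12 = 27
d(Z,B) = |24−30| + |29−0| = 6 + 29 = 35
d(Z,C) = |24−4| + |29−13| = 20 + 16 = 36
d(Z,D) = |24−10| + |29−18| = 14 + 11 = 25
d(Z,E) = |24−14| + |29−1| = 10 + 28 = 38
d(Z,F) = |24−12| + |29−26| = 12 + 3 = 15
d(Z,G) = |24−23| + |29−21| = 1 + 8 = 9
d(Z,H) = |24−16| + |29−19| = 8 + 10 = 18
d(Z,J) = |24−18| + |29−11| = 6 + 18 = 24
d(Z,K) = |24−25| + |29−5| = 1 + 24 = 25
Sorted ascending: G, F, H, … — the second-nearest is F.

F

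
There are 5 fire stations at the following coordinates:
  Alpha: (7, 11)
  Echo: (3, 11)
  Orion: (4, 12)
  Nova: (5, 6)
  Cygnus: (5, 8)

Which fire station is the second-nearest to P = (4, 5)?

Cygnus

Compare squared distances (the ordering matches that of the actual distances):
d²(P, Alpha) = (4−7)² + (5−11)² = 9 + 36 = 45
d²(P, Echo) = (4−3)² + (5−11)² = 1 + 36 = 37
d²(P, Orion) = (4−4)² + (5−12)² = 0 + 49 = 49
d²(P, Nova) = (4−5)² + (5−6)² = 1 + 1 = 2
d²(P, Cygnus) = (4−5)² + (5−8)² = 1 + 9 = 10
Sorted ascending: Nova, Cygnus, Echo, … — the second-nearest is Cygnus.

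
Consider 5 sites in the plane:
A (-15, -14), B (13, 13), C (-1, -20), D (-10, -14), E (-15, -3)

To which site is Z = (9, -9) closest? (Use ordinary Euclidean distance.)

C

Since √ is increasing, it suffices to compare squared distances:
|ZA|² = (9−(-15))² + (-9−(-14))² = 576 + 25 = 601
|ZB|² = (9−13)² + (-9−13)² = 16 + 484 = 500
|ZC|² = (9−(-1))² + (-9−(-20))² = 100 + 121 = 221
|ZD|² = (9−(-10))² + (-9−(-14))² = 361 + 25 = 386
|ZE|² = (9−(-15))² + (-9−(-3))² = 576 + 36 = 612
The smallest is to C, so Z lies in the Voronoi region of C.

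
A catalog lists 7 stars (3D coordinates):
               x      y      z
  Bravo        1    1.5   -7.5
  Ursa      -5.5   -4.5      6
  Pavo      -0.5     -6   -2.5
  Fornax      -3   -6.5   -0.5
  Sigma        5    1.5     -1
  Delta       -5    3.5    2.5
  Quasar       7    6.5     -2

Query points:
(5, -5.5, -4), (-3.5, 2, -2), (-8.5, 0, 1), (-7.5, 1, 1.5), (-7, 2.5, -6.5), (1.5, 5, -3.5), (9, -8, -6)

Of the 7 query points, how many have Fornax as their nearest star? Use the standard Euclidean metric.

(5, -5.5, -4) — d² to each: Bravo:77.25, Ursa:211.25, Pavo:32.75, Fornax:77.25, Sigma:58, Delta:223.25, Quasar:152 → nearest is Pavo
(-3.5, 2, -2) — d² to each: Bravo:50.75, Ursa:110.25, Pavo:73.25, Fornax:74.75, Sigma:73.5, Delta:24.75, Quasar:130.5 → nearest is Delta
(-8.5, 0, 1) — d² to each: Bravo:164.75, Ursa:54.25, Pavo:112.25, Fornax:74.75, Sigma:188.5, Delta:26.75, Quasar:291.5 → nearest is Delta
(-7.5, 1, 1.5) — d² to each: Bravo:153.5, Ursa:54.5, Pavo:114, Fornax:80.5, Sigma:162.75, Delta:13.5, Quasar:252.75 → nearest is Delta
(-7, 2.5, -6.5) — d² to each: Bravo:66, Ursa:207.5, Pavo:130.5, Fornax:133, Sigma:175.25, Delta:86, Quasar:232.25 → nearest is Bravo
(1.5, 5, -3.5) — d² to each: Bravo:28.5, Ursa:229.5, Pavo:126, Fornax:161.5, Sigma:30.75, Delta:80.5, Quasar:34.75 → nearest is Bravo
(9, -8, -6) — d² to each: Bravo:156.5, Ursa:366.5, Pavo:106.5, Fornax:176.5, Sigma:131.25, Delta:400.5, Quasar:230.25 → nearest is Pavo
0 of the 7 points have Fornax as nearest.

0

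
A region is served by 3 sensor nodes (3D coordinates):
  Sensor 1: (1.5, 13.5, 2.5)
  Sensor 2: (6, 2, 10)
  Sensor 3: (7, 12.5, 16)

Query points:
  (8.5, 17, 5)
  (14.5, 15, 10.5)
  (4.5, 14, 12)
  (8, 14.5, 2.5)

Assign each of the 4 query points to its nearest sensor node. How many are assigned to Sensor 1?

2

(8.5, 17, 5) — d² to each: Sensor 1:67.5, Sensor 2:256.25, Sensor 3:143.5 → nearest is Sensor 1
(14.5, 15, 10.5) — d² to each: Sensor 1:235.25, Sensor 2:241.5, Sensor 3:92.75 → nearest is Sensor 3
(4.5, 14, 12) — d² to each: Sensor 1:99.5, Sensor 2:150.25, Sensor 3:24.5 → nearest is Sensor 3
(8, 14.5, 2.5) — d² to each: Sensor 1:43.25, Sensor 2:216.5, Sensor 3:187.25 → nearest is Sensor 1
2 of the 4 points have Sensor 1 as nearest.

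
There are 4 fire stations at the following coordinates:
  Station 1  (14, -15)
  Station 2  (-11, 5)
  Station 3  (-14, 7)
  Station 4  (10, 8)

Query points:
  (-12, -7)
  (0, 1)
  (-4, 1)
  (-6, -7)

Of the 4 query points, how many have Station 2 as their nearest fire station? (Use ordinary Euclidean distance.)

4

(-12, -7) — d² to each: Station 1:740, Station 2:145, Station 3:200, Station 4:709 → nearest is Station 2
(0, 1) — d² to each: Station 1:452, Station 2:137, Station 3:232, Station 4:149 → nearest is Station 2
(-4, 1) — d² to each: Station 1:580, Station 2:65, Station 3:136, Station 4:245 → nearest is Station 2
(-6, -7) — d² to each: Station 1:464, Station 2:169, Station 3:260, Station 4:481 → nearest is Station 2
4 of the 4 points have Station 2 as nearest.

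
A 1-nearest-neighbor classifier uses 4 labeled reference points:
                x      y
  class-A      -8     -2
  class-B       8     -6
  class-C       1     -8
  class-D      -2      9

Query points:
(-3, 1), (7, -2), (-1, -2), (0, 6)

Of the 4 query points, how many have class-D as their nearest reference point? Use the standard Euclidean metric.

(-3, 1) — d² to each: class-A:34, class-B:170, class-C:97, class-D:65 → nearest is class-A
(7, -2) — d² to each: class-A:225, class-B:17, class-C:72, class-D:202 → nearest is class-B
(-1, -2) — d² to each: class-A:49, class-B:97, class-C:40, class-D:122 → nearest is class-C
(0, 6) — d² to each: class-A:128, class-B:208, class-C:197, class-D:13 → nearest is class-D
1 of the 4 points has class-D as nearest.

1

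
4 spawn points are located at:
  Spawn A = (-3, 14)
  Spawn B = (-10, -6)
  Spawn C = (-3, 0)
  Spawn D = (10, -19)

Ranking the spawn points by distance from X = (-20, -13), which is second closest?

Compare squared distances (the ordering matches that of the actual distances):
d²(X, Spawn A) = 289 + 729 = 1018
d²(X, Spawn B) = 100 + 49 = 149
d²(X, Spawn C) = 289 + 169 = 458
d²(X, Spawn D) = 900 + 36 = 936
Sorted ascending: Spawn B, Spawn C, Spawn D, … — the second-nearest is Spawn C.

Spawn C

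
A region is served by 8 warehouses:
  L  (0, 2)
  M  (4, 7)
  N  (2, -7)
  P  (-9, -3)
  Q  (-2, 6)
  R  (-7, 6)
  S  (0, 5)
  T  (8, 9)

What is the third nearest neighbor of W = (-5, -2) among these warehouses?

R

Since √ is increasing, it suffices to compare squared distances:
|WL|² = (-5−0)² + (-2−2)² = 25 + 16 = 41
|WM|² = (-5−4)² + (-2−7)² = 81 + 81 = 162
|WN|² = (-5−2)² + (-2−(-7))² = 49 + 25 = 74
|WP|² = (-5−(-9))² + (-2−(-3))² = 16 + 1 = 17
|WQ|² = (-5−(-2))² + (-2−6)² = 9 + 64 = 73
|WR|² = (-5−(-7))² + (-2−6)² = 4 + 64 = 68
|WS|² = (-5−0)² + (-2−5)² = 25 + 49 = 74
|WT|² = (-5−8)² + (-2−9)² = 169 + 121 = 290
Sorted ascending: P, L, R, Q, … — the third-nearest is R.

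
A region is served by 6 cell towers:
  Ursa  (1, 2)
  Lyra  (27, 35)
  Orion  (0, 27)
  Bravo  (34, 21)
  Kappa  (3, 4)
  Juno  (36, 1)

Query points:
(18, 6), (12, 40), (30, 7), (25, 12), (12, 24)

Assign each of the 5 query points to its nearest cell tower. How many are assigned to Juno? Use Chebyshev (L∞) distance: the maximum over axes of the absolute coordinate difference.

1

(18, 6) — d to each: Ursa:17, Lyra:29, Orion:21, Bravo:16, Kappa:15, Juno:18 → nearest is Kappa
(12, 40) — d to each: Ursa:38, Lyra:15, Orion:13, Bravo:22, Kappa:36, Juno:39 → nearest is Orion
(30, 7) — d to each: Ursa:29, Lyra:28, Orion:30, Bravo:14, Kappa:27, Juno:6 → nearest is Juno
(25, 12) — d to each: Ursa:24, Lyra:23, Orion:25, Bravo:9, Kappa:22, Juno:11 → nearest is Bravo
(12, 24) — d to each: Ursa:22, Lyra:15, Orion:12, Bravo:22, Kappa:20, Juno:24 → nearest is Orion
1 of the 5 points has Juno as nearest.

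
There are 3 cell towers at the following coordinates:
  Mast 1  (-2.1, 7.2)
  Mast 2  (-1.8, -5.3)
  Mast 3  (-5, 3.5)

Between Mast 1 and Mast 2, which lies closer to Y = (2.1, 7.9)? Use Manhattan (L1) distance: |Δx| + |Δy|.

Mast 1

d(Y, Mast 1) = |2.1−(-2.1)| + |7.9−7.2| = 4.2 + 0.7 = 4.9
d(Y, Mast 2) = |2.1−(-1.8)| + |7.9−(-5.3)| = 3.9 + 13.2 = 17.1
4.9 < 17.1, so Mast 1 is closer.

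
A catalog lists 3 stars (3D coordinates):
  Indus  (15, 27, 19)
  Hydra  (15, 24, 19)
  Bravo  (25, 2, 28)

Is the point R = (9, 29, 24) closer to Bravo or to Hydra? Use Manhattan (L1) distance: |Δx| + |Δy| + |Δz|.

Hydra

d(R, Bravo) = |9−25| + |29−2| + |24−28| = 16 + 27 + 4 = 47
d(R, Hydra) = |9−15| + |29−24| + |24−19| = 6 + 5 + 5 = 16
47 > 16, so Hydra is closer.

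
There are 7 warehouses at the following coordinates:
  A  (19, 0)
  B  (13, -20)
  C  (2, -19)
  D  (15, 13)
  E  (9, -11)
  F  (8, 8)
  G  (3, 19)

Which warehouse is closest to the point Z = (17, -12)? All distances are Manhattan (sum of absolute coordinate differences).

d(Z,A) = 2 + 12 = 14
d(Z,B) = 4 + 8 = 12
d(Z,C) = 15 + 7 = 22
d(Z,D) = 2 + 25 = 27
d(Z,E) = 8 + 1 = 9
d(Z,F) = 9 + 20 = 29
d(Z,G) = 14 + 31 = 45
E is nearest.

E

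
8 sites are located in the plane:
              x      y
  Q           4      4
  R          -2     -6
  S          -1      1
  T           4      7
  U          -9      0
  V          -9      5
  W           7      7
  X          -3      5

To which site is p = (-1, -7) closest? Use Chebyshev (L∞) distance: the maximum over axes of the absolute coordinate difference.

R

d(p,Q) = max(5, 11) = 11
d(p,R) = max(1, 1) = 1
d(p,S) = max(0, 8) = 8
d(p,T) = max(5, 14) = 14
d(p,U) = max(8, 7) = 8
d(p,V) = max(8, 12) = 12
d(p,W) = max(8, 14) = 14
d(p,X) = max(2, 12) = 12
R is nearest.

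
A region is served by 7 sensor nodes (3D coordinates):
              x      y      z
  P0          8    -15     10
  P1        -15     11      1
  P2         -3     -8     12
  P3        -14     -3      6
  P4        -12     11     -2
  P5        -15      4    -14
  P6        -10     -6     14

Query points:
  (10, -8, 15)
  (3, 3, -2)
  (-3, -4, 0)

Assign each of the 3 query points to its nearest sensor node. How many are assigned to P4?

(10, -8, 15) — d² to each: P0:78, P1:1182, P2:178, P3:682, P4:1134, P5:1610, P6:405 → nearest is P0
(3, 3, -2) — d² to each: P0:493, P1:397, P2:353, P3:389, P4:289, P5:469, P6:506 → nearest is P4
(-3, -4, 0) — d² to each: P0:342, P1:370, P2:160, P3:158, P4:310, P5:404, P6:249 → nearest is P3
1 of the 3 points has P4 as nearest.

1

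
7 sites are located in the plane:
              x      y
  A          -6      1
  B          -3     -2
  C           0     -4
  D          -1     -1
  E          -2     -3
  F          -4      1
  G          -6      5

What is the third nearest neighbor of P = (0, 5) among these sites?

Squared Euclidean distances:
|PA|² = 36 + 16 = 52
|PB|² = 9 + 49 = 58
|PC|² = 0 + 81 = 81
|PD|² = 1 + 36 = 37
|PE|² = 4 + 64 = 68
|PF|² = 16 + 16 = 32
|PG|² = 36 + 0 = 36
Sorted ascending: F, G, D, A, … — the third-nearest is D.

D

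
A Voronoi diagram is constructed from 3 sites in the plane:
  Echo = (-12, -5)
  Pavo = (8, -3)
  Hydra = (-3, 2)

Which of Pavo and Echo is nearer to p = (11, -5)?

Pavo

Compare squared distances:
d²(p, Pavo) = (11−8)² + (-5−(-3))² = 9 + 4 = 13
d²(p, Echo) = (11−(-12))² + (-5−(-5))² = 529 + 0 = 529
13 < 529, so Pavo is closer.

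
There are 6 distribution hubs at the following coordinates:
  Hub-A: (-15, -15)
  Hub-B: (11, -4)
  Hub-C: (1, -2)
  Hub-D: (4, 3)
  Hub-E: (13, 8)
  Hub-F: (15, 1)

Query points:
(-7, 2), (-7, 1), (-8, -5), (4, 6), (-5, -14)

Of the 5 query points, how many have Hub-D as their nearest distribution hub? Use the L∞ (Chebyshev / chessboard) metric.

(-7, 2) — d to each: Hub-A:17, Hub-B:18, Hub-C:8, Hub-D:11, Hub-E:20, Hub-F:22 → nearest is Hub-C
(-7, 1) — d to each: Hub-A:16, Hub-B:18, Hub-C:8, Hub-D:11, Hub-E:20, Hub-F:22 → nearest is Hub-C
(-8, -5) — d to each: Hub-A:10, Hub-B:19, Hub-C:9, Hub-D:12, Hub-E:21, Hub-F:23 → nearest is Hub-C
(4, 6) — d to each: Hub-A:21, Hub-B:10, Hub-C:8, Hub-D:3, Hub-E:9, Hub-F:11 → nearest is Hub-D
(-5, -14) — d to each: Hub-A:10, Hub-B:16, Hub-C:12, Hub-D:17, Hub-E:22, Hub-F:20 → nearest is Hub-A
1 of the 5 points has Hub-D as nearest.

1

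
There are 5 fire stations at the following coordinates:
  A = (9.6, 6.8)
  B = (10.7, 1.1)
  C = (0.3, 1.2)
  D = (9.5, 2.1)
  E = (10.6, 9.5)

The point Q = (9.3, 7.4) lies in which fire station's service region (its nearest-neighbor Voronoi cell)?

A

Since √ is increasing, it suffices to compare squared distances:
|QA|² = (9.3−9.6)² + (7.4−6.8)² = 0.09 + 0.36 = 0.45
|QB|² = (9.3−10.7)² + (7.4−1.1)² = 1.96 + 39.69 = 41.65
|QC|² = (9.3−0.3)² + (7.4−1.2)² = 81 + 38.44 = 119.44
|QD|² = (9.3−9.5)² + (7.4−2.1)² = 0.04 + 28.09 = 28.13
|QE|² = (9.3−10.6)² + (7.4−9.5)² = 1.69 + 4.41 = 6.1
A is nearest.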